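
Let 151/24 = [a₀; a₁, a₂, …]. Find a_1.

3

151 = 6·24 + 7   →  a_0 = 6
24 = 3·7 + 3   →  a_1 = 3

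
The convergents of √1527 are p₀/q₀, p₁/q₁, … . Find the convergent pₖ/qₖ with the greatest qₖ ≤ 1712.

√1527 = [39; 13, 78, …] (period length 2).
Convergents:
  p_0/q_0 = 39/1
  p_1/q_1 = 508/13
  p_2/q_2 = 39663/1015
  p_3/q_3 = 516127/13208
q_2 = 1015 ≤ 1712 < 13208 = q_3, so the answer is 39663/1015.

39663/1015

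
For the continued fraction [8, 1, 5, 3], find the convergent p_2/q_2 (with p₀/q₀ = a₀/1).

53/6

Using pₖ = aₖpₖ₋₁ + pₖ₋₂, qₖ = aₖqₖ₋₁ + qₖ₋₂ (with p₋₁=1, p₋₂=0, q₋₁=0, q₋₂=1):
  k=0: a=8, p=8, q=1
  k=1: a=1, p=9, q=1
  k=2: a=5, p=53, q=6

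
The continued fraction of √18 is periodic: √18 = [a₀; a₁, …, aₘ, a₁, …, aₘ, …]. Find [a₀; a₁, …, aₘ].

[4; 4, 8]

a₀ = ⌊√18⌋ = 4.
With m₀=0, d₀=1 and mₖ₊₁ = dₖaₖ − mₖ, dₖ₊₁ = (n − mₖ₊₁²)/dₖ, aₖ₊₁ = ⌊(a₀+mₖ₊₁)/dₖ₊₁⌋:
  k=1: m=4, d=2, a=4
  k=2: m=4, d=1, a=8
d=1 and a=2a₀=8 at k=2, so the next step gives (m, d) = (4, 2) again — its k=1 value — and the period has length 2.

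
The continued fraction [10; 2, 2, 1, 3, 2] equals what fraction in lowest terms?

615/59

Fold from the inside: start with 2/1.
  3 + 1/2 = 7/2
  1 + 2/7 = 9/7
  2 + 7/9 = 25/9
  2 + 9/25 = 59/25
  10 + 25/59 = 615/59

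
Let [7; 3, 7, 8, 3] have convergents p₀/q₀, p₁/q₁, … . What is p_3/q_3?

Using pₖ = aₖpₖ₋₁ + pₖ₋₂, qₖ = aₖqₖ₋₁ + qₖ₋₂ (with p₋₁=1, p₋₂=0, q₋₁=0, q₋₂=1):
  k=0: a=7, p=7, q=1
  k=1: a=3, p=22, q=3
  k=2: a=7, p=161, q=22
  k=3: a=8, p=1310, q=179

1310/179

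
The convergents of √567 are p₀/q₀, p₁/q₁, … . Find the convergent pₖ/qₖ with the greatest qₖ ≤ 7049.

√567 = [23; 1, 4, 3, 4, 1, 46, …] (period length 6).
Convergents:
  p_0/q_0 = 23/1
  p_1/q_1 = 24/1
  p_2/q_2 = 119/5
  p_3/q_3 = 381/16
  p_4/q_4 = 1643/69
  p_5/q_5 = 2024/85
  p_6/q_6 = 94747/3979
  p_7/q_7 = 96771/4064
  p_8/q_8 = 481831/20235
q_7 = 4064 ≤ 7049 < 20235 = q_8, so the answer is 96771/4064.

96771/4064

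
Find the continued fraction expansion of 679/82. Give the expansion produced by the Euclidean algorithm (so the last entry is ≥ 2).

679 = 8*82 + 23
82 = 3*23 + 13
23 = 1*13 + 10
13 = 1*10 + 3
10 = 3*3 + 1
3 = 3*1 + 0  (stop)
So 679/82 = [8; 3, 1, 1, 3, 3].

[8; 3, 1, 1, 3, 3]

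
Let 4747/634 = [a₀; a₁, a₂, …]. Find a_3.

3

4747 = 7·634 + 309   →  a_0 = 7
634 = 2·309 + 16   →  a_1 = 2
309 = 19·16 + 5   →  a_2 = 19
16 = 3·5 + 1   →  a_3 = 3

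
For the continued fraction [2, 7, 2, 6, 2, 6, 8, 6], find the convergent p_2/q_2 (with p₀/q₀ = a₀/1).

32/15

Using pₖ = aₖpₖ₋₁ + pₖ₋₂, qₖ = aₖqₖ₋₁ + qₖ₋₂ (with p₋₁=1, p₋₂=0, q₋₁=0, q₋₂=1):
  k=0: a=2, p=2, q=1
  k=1: a=7, p=15, q=7
  k=2: a=2, p=32, q=15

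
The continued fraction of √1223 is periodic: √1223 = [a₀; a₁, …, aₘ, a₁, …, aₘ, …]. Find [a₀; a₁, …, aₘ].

[34; 1, 33, 1, 68]

a₀ = ⌊√1223⌋ = 34.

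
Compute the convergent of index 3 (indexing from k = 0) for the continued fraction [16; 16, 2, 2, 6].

Using pₖ = aₖpₖ₋₁ + pₖ₋₂, qₖ = aₖqₖ₋₁ + qₖ₋₂ (with p₋₁=1, p₋₂=0, q₋₁=0, q₋₂=1):
  k=0: a=16, p=16, q=1
  k=1: a=16, p=257, q=16
  k=2: a=2, p=530, q=33
  k=3: a=2, p=1317, q=82

1317/82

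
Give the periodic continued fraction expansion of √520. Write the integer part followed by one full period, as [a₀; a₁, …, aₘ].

[22; 1, 4, 11, 4, 1, 44]

a₀ = ⌊√520⌋ = 22.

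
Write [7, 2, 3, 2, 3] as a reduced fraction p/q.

409/55

Fold from the inside: start with 3/1.
  2 + 1/3 = 7/3
  3 + 3/7 = 24/7
  2 + 7/24 = 55/24
  7 + 24/55 = 409/55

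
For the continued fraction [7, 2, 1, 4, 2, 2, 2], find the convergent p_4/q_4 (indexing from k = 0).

Using pₖ = aₖpₖ₋₁ + pₖ₋₂, qₖ = aₖqₖ₋₁ + qₖ₋₂ (with p₋₁=1, p₋₂=0, q₋₁=0, q₋₂=1):
  k=0: a=7, p=7, q=1
  k=1: a=2, p=15, q=2
  k=2: a=1, p=22, q=3
  k=3: a=4, p=103, q=14
  k=4: a=2, p=228, q=31

228/31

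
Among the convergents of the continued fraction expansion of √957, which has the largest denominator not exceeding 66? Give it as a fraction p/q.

959/31

√957 = [30; 1, 14, 2, 14, 1, 60, …] (period length 6).
Convergents:
  p_0/q_0 = 30/1
  p_1/q_1 = 31/1
  p_2/q_2 = 464/15
  p_3/q_3 = 959/31
  p_4/q_4 = 13890/449
q_3 = 31 ≤ 66 < 449 = q_4, so the answer is 959/31.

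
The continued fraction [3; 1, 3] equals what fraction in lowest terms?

Using pₖ = aₖpₖ₋₁ + pₖ₋₂ and qₖ = aₖqₖ₋₁ + qₖ₋₂:
  k=0: a=3, p=3, q=1
  k=1: a=1, p=4, q=1
  k=2: a=3, p=15, q=4

15/4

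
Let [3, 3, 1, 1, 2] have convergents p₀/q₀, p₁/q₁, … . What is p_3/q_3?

Using pₖ = aₖpₖ₋₁ + pₖ₋₂, qₖ = aₖqₖ₋₁ + qₖ₋₂ (with p₋₁=1, p₋₂=0, q₋₁=0, q₋₂=1):
  k=0: a=3, p=3, q=1
  k=1: a=3, p=10, q=3
  k=2: a=1, p=13, q=4
  k=3: a=1, p=23, q=7

23/7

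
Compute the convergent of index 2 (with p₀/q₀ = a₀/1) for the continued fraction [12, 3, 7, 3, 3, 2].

Using pₖ = aₖpₖ₋₁ + pₖ₋₂, qₖ = aₖqₖ₋₁ + qₖ₋₂ (with p₋₁=1, p₋₂=0, q₋₁=0, q₋₂=1):
  k=0: a=12, p=12, q=1
  k=1: a=3, p=37, q=3
  k=2: a=7, p=271, q=22

271/22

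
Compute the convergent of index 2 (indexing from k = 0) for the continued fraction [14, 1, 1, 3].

29/2

Using pₖ = aₖpₖ₋₁ + pₖ₋₂, qₖ = aₖqₖ₋₁ + qₖ₋₂ (with p₋₁=1, p₋₂=0, q₋₁=0, q₋₂=1):
  k=0: a=14, p=14, q=1
  k=1: a=1, p=15, q=1
  k=2: a=1, p=29, q=2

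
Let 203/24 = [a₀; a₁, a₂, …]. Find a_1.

203 = 8·24 + 11   →  a_0 = 8
24 = 2·11 + 2   →  a_1 = 2

2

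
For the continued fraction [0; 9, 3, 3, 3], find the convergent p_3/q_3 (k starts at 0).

10/93

Using pₖ = aₖpₖ₋₁ + pₖ₋₂, qₖ = aₖqₖ₋₁ + qₖ₋₂ (with p₋₁=1, p₋₂=0, q₋₁=0, q₋₂=1):
  k=0: a=0, p=0, q=1
  k=1: a=9, p=1, q=9
  k=2: a=3, p=3, q=28
  k=3: a=3, p=10, q=93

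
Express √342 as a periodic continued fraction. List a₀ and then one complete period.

[18; 2, 36]

a₀ = ⌊√342⌋ = 18.
With m₀=0, d₀=1 and mₖ₊₁ = dₖaₖ − mₖ, dₖ₊₁ = (n − mₖ₊₁²)/dₖ, aₖ₊₁ = ⌊(a₀+mₖ₊₁)/dₖ₊₁⌋:
  k=1: m=18, d=18, a=2
  k=2: m=18, d=1, a=36
d=1 and a=2a₀=36 at k=2, so the next step gives (m, d) = (18, 18) again — its k=1 value — and the period has length 2.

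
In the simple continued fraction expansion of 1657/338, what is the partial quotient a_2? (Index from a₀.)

9

1657 = 4·338 + 305   →  a_0 = 4
338 = 1·305 + 33   →  a_1 = 1
305 = 9·33 + 8   →  a_2 = 9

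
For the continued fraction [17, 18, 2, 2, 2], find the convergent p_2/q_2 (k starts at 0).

Using pₖ = aₖpₖ₋₁ + pₖ₋₂, qₖ = aₖqₖ₋₁ + qₖ₋₂ (with p₋₁=1, p₋₂=0, q₋₁=0, q₋₂=1):
  k=0: a=17, p=17, q=1
  k=1: a=18, p=307, q=18
  k=2: a=2, p=631, q=37

631/37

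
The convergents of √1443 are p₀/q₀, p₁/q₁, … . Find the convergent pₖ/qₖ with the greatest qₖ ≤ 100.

√1443 = [37; 1, 74, …] (period length 2).
Convergents:
  p_0/q_0 = 37/1
  p_1/q_1 = 38/1
  p_2/q_2 = 2849/75
  p_3/q_3 = 2887/76
  p_4/q_4 = 216487/5699
q_3 = 76 ≤ 100 < 5699 = q_4, so the answer is 2887/76.

2887/76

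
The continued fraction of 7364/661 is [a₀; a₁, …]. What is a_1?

7

7364 = 11·661 + 93   →  a_0 = 11
661 = 7·93 + 10   →  a_1 = 7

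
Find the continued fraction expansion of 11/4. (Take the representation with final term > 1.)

11 = 2×4 + 3
4 = 1×3 + 1
3 = 3×1 + 0  (stop)
So 11/4 = [2; 1, 3].

[2; 1, 3]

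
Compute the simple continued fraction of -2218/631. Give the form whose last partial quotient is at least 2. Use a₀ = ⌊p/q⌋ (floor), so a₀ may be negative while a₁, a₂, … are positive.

-2218 = -4×631 + 306
631 = 2×306 + 19
306 = 16×19 + 2
19 = 9×2 + 1
2 = 2×1 + 0  (stop)
So -2218/631 = [-4; 2, 16, 9, 2].

[-4; 2, 16, 9, 2]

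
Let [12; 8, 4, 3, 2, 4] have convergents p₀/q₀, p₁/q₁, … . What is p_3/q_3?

1297/107

Using pₖ = aₖpₖ₋₁ + pₖ₋₂, qₖ = aₖqₖ₋₁ + qₖ₋₂ (with p₋₁=1, p₋₂=0, q₋₁=0, q₋₂=1):
  k=0: a=12, p=12, q=1
  k=1: a=8, p=97, q=8
  k=2: a=4, p=400, q=33
  k=3: a=3, p=1297, q=107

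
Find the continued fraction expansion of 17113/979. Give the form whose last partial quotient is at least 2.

[17; 2, 12, 19, 2]

17113 = 17×979 + 470
979 = 2×470 + 39
470 = 12×39 + 2
39 = 19×2 + 1
2 = 2×1 + 0  (stop)
So 17113/979 = [17; 2, 12, 19, 2].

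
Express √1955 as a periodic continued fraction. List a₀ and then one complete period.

a₀ = ⌊√1955⌋ = 44.
With m₀=0, d₀=1 and mₖ₊₁ = dₖaₖ − mₖ, dₖ₊₁ = (n − mₖ₊₁²)/dₖ, aₖ₊₁ = ⌊(a₀+mₖ₊₁)/dₖ₊₁⌋:
  k=1: m=44, d=19, a=4
  k=2: m=32, d=49, a=1
  k=3: m=17, d=34, a=1
  k=4: m=17, d=49, a=1
  k=5: m=32, d=19, a=4
  k=6: m=44, d=1, a=88
d=1 and a=2a₀=88 at k=6, so the next step gives (m, d) = (44, 19) again — its k=1 value — and the period has length 6.

[44; 4, 1, 1, 1, 4, 88]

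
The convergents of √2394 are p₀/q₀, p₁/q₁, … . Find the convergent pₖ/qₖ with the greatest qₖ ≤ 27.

685/14

√2394 = [48; 1, 12, 1, 96, …] (period length 4).
Convergents:
  p_0/q_0 = 48/1
  p_1/q_1 = 49/1
  p_2/q_2 = 636/13
  p_3/q_3 = 685/14
  p_4/q_4 = 66396/1357
q_3 = 14 ≤ 27 < 1357 = q_4, so the answer is 685/14.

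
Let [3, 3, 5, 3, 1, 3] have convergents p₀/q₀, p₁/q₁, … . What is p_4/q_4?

222/67

Using pₖ = aₖpₖ₋₁ + pₖ₋₂, qₖ = aₖqₖ₋₁ + qₖ₋₂ (with p₋₁=1, p₋₂=0, q₋₁=0, q₋₂=1):
  k=0: a=3, p=3, q=1
  k=1: a=3, p=10, q=3
  k=2: a=5, p=53, q=16
  k=3: a=3, p=169, q=51
  k=4: a=1, p=222, q=67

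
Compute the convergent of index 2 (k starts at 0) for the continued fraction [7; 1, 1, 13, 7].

Using pₖ = aₖpₖ₋₁ + pₖ₋₂, qₖ = aₖqₖ₋₁ + qₖ₋₂ (with p₋₁=1, p₋₂=0, q₋₁=0, q₋₂=1):
  k=0: a=7, p=7, q=1
  k=1: a=1, p=8, q=1
  k=2: a=1, p=15, q=2

15/2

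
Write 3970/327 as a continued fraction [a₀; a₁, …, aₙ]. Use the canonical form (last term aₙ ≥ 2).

[12; 7, 9, 5]

3970 = 12*327 + 46
327 = 7*46 + 5
46 = 9*5 + 1
5 = 5*1 + 0  (stop)
So 3970/327 = [12; 7, 9, 5].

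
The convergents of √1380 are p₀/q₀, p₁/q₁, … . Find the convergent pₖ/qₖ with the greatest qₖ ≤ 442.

√1380 = [37; 6, 1, 2, 1, 6, 74, …] (period length 6).
Convergents:
  p_0/q_0 = 37/1
  p_1/q_1 = 223/6
  p_2/q_2 = 260/7
  p_3/q_3 = 743/20
  p_4/q_4 = 1003/27
  p_5/q_5 = 6761/182
  p_6/q_6 = 501317/13495
q_5 = 182 ≤ 442 < 13495 = q_6, so the answer is 6761/182.

6761/182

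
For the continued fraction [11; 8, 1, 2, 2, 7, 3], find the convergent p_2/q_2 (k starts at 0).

100/9

Using pₖ = aₖpₖ₋₁ + pₖ₋₂, qₖ = aₖqₖ₋₁ + qₖ₋₂ (with p₋₁=1, p₋₂=0, q₋₁=0, q₋₂=1):
  k=0: a=11, p=11, q=1
  k=1: a=8, p=89, q=8
  k=2: a=1, p=100, q=9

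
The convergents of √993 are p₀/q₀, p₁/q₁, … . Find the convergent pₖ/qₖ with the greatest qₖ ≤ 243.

√993 = [31; 1, 1, 20, 1, 1, 62, …] (period length 6).
Convergents:
  p_0/q_0 = 31/1
  p_1/q_1 = 32/1
  p_2/q_2 = 63/2
  p_3/q_3 = 1292/41
  p_4/q_4 = 1355/43
  p_5/q_5 = 2647/84
  p_6/q_6 = 165469/5251
q_5 = 84 ≤ 243 < 5251 = q_6, so the answer is 2647/84.

2647/84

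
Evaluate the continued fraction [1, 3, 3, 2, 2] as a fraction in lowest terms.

73/56

Fold from the inside: start with 2/1.
  2 + 1/2 = 5/2
  3 + 2/5 = 17/5
  3 + 5/17 = 56/17
  1 + 17/56 = 73/56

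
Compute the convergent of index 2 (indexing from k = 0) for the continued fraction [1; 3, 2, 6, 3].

Using pₖ = aₖpₖ₋₁ + pₖ₋₂, qₖ = aₖqₖ₋₁ + qₖ₋₂ (with p₋₁=1, p₋₂=0, q₋₁=0, q₋₂=1):
  k=0: a=1, p=1, q=1
  k=1: a=3, p=4, q=3
  k=2: a=2, p=9, q=7

9/7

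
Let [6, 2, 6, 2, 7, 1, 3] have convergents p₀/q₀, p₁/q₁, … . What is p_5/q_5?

1532/237

Using pₖ = aₖpₖ₋₁ + pₖ₋₂, qₖ = aₖqₖ₋₁ + qₖ₋₂ (with p₋₁=1, p₋₂=0, q₋₁=0, q₋₂=1):
  k=0: a=6, p=6, q=1
  k=1: a=2, p=13, q=2
  k=2: a=6, p=84, q=13
  k=3: a=2, p=181, q=28
  k=4: a=7, p=1351, q=209
  k=5: a=1, p=1532, q=237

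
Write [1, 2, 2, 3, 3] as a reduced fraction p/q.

Fold from the inside: start with 3/1.
  3 + 1/3 = 10/3
  2 + 3/10 = 23/10
  2 + 10/23 = 56/23
  1 + 23/56 = 79/56

79/56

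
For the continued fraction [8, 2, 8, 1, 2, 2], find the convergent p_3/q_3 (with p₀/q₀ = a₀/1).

161/19

Using pₖ = aₖpₖ₋₁ + pₖ₋₂, qₖ = aₖqₖ₋₁ + qₖ₋₂ (with p₋₁=1, p₋₂=0, q₋₁=0, q₋₂=1):
  k=0: a=8, p=8, q=1
  k=1: a=2, p=17, q=2
  k=2: a=8, p=144, q=17
  k=3: a=1, p=161, q=19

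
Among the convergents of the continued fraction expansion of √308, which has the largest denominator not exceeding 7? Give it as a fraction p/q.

√308 = [17; 1, 1, 4, 1, 1, 34, …] (period length 6).
Convergents:
  p_0/q_0 = 17/1
  p_1/q_1 = 18/1
  p_2/q_2 = 35/2
  p_3/q_3 = 158/9
q_2 = 2 ≤ 7 < 9 = q_3, so the answer is 35/2.

35/2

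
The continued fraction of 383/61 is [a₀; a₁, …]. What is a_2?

383 = 6·61 + 17   →  a_0 = 6
61 = 3·17 + 10   →  a_1 = 3
17 = 1·10 + 7   →  a_2 = 1

1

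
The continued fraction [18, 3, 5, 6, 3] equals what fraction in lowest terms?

Fold from the inside: start with 3/1.
  6 + 1/3 = 19/3
  5 + 3/19 = 98/19
  3 + 19/98 = 313/98
  18 + 98/313 = 5732/313

5732/313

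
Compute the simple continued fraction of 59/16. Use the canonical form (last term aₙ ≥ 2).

[3; 1, 2, 5]

59 = 3×16 + 11
16 = 1×11 + 5
11 = 2×5 + 1
5 = 5×1 + 0  (stop)
So 59/16 = [3; 1, 2, 5].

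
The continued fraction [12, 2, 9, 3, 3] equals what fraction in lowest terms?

2445/196

Fold from the inside: start with 3/1.
  3 + 1/3 = 10/3
  9 + 3/10 = 93/10
  2 + 10/93 = 196/93
  12 + 93/196 = 2445/196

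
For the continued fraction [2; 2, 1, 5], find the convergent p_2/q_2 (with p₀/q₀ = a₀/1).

Using pₖ = aₖpₖ₋₁ + pₖ₋₂, qₖ = aₖqₖ₋₁ + qₖ₋₂ (with p₋₁=1, p₋₂=0, q₋₁=0, q₋₂=1):
  k=0: a=2, p=2, q=1
  k=1: a=2, p=5, q=2
  k=2: a=1, p=7, q=3

7/3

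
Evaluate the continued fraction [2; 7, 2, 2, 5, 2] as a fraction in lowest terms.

Fold from the inside: start with 2/1.
  5 + 1/2 = 11/2
  2 + 2/11 = 24/11
  2 + 11/24 = 59/24
  7 + 24/59 = 437/59
  2 + 59/437 = 933/437

933/437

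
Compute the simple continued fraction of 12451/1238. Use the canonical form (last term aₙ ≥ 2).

[10; 17, 2, 3, 2, 4]

12451 = 10·1238 + 71
1238 = 17·71 + 31
71 = 2·31 + 9
31 = 3·9 + 4
9 = 2·4 + 1
4 = 4·1 + 0  (stop)
So 12451/1238 = [10; 17, 2, 3, 2, 4].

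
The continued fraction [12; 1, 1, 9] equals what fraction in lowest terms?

238/19

Using pₖ = aₖpₖ₋₁ + pₖ₋₂ and qₖ = aₖqₖ₋₁ + qₖ₋₂:
  k=0: a=12, p=12, q=1
  k=1: a=1, p=13, q=1
  k=2: a=1, p=25, q=2
  k=3: a=9, p=238, q=19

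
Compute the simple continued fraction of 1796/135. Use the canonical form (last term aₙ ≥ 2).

1796 = 13×135 + 41
135 = 3×41 + 12
41 = 3×12 + 5
12 = 2×5 + 2
5 = 2×2 + 1
2 = 2×1 + 0  (stop)
So 1796/135 = [13; 3, 3, 2, 2, 2].

[13; 3, 3, 2, 2, 2]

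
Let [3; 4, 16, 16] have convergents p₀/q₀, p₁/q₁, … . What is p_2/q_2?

Using pₖ = aₖpₖ₋₁ + pₖ₋₂, qₖ = aₖqₖ₋₁ + qₖ₋₂ (with p₋₁=1, p₋₂=0, q₋₁=0, q₋₂=1):
  k=0: a=3, p=3, q=1
  k=1: a=4, p=13, q=4
  k=2: a=16, p=211, q=65

211/65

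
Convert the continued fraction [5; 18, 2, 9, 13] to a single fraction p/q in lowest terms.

23249/4600

Fold from the inside: start with 13/1.
  9 + 1/13 = 118/13
  2 + 13/118 = 249/118
  18 + 118/249 = 4600/249
  5 + 249/4600 = 23249/4600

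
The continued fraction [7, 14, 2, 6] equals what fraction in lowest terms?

1329/188

Fold from the inside: start with 6/1.
  2 + 1/6 = 13/6
  14 + 6/13 = 188/13
  7 + 13/188 = 1329/188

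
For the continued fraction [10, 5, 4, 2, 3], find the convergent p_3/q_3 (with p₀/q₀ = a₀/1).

479/47

Using pₖ = aₖpₖ₋₁ + pₖ₋₂, qₖ = aₖqₖ₋₁ + qₖ₋₂ (with p₋₁=1, p₋₂=0, q₋₁=0, q₋₂=1):
  k=0: a=10, p=10, q=1
  k=1: a=5, p=51, q=5
  k=2: a=4, p=214, q=21
  k=3: a=2, p=479, q=47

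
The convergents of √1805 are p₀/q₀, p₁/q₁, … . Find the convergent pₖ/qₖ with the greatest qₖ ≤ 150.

2889/68

√1805 = [42; 2, 16, 2, 84, …] (period length 4).
Convergents:
  p_0/q_0 = 42/1
  p_1/q_1 = 85/2
  p_2/q_2 = 1402/33
  p_3/q_3 = 2889/68
  p_4/q_4 = 244078/5745
q_3 = 68 ≤ 150 < 5745 = q_4, so the answer is 2889/68.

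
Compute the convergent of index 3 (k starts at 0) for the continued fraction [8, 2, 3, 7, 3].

430/51

Using pₖ = aₖpₖ₋₁ + pₖ₋₂, qₖ = aₖqₖ₋₁ + qₖ₋₂ (with p₋₁=1, p₋₂=0, q₋₁=0, q₋₂=1):
  k=0: a=8, p=8, q=1
  k=1: a=2, p=17, q=2
  k=2: a=3, p=59, q=7
  k=3: a=7, p=430, q=51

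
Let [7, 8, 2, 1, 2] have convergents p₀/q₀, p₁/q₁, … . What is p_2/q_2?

121/17

Using pₖ = aₖpₖ₋₁ + pₖ₋₂, qₖ = aₖqₖ₋₁ + qₖ₋₂ (with p₋₁=1, p₋₂=0, q₋₁=0, q₋₂=1):
  k=0: a=7, p=7, q=1
  k=1: a=8, p=57, q=8
  k=2: a=2, p=121, q=17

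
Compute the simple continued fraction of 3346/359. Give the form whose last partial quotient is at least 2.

[9; 3, 8, 4, 1, 2]

3346 = 9*359 + 115
359 = 3*115 + 14
115 = 8*14 + 3
14 = 4*3 + 2
3 = 1*2 + 1
2 = 2*1 + 0  (stop)
So 3346/359 = [9; 3, 8, 4, 1, 2].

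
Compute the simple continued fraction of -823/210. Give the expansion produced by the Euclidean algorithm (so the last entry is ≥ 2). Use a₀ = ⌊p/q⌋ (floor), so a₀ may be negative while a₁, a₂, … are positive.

[-4; 12, 2, 1, 5]

-823 = -4·210 + 17
210 = 12·17 + 6
17 = 2·6 + 5
6 = 1·5 + 1
5 = 5·1 + 0  (stop)
So -823/210 = [-4; 12, 2, 1, 5].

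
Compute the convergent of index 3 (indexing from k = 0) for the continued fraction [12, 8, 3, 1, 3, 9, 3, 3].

400/33

Using pₖ = aₖpₖ₋₁ + pₖ₋₂, qₖ = aₖqₖ₋₁ + qₖ₋₂ (with p₋₁=1, p₋₂=0, q₋₁=0, q₋₂=1):
  k=0: a=12, p=12, q=1
  k=1: a=8, p=97, q=8
  k=2: a=3, p=303, q=25
  k=3: a=1, p=400, q=33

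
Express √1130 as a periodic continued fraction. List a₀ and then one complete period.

a₀ = ⌊√1130⌋ = 33.
With m₀=0, d₀=1 and mₖ₊₁ = dₖaₖ − mₖ, dₖ₊₁ = (n − mₖ₊₁²)/dₖ, aₖ₊₁ = ⌊(a₀+mₖ₊₁)/dₖ₊₁⌋:
  k=1: m=33, d=41, a=1
  k=2: m=8, d=26, a=1
  k=3: m=18, d=31, a=1
  k=4: m=13, d=31, a=1
  k=5: m=18, d=26, a=1
  k=6: m=8, d=41, a=1
  k=7: m=33, d=1, a=66
d=1 and a=2a₀=66 at k=7, so the next step gives (m, d) = (33, 41) again — its k=1 value — and the period has length 7.

[33; 1, 1, 1, 1, 1, 1, 66]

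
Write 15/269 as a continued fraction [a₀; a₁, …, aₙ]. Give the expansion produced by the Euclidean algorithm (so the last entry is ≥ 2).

15 = 0×269 + 15
269 = 17×15 + 14
15 = 1×14 + 1
14 = 14×1 + 0  (stop)
So 15/269 = [0; 17, 1, 14].

[0; 17, 1, 14]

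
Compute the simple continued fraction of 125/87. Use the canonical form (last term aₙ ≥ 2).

[1; 2, 3, 2, 5]

125 = 1×87 + 38
87 = 2×38 + 11
38 = 3×11 + 5
11 = 2×5 + 1
5 = 5×1 + 0  (stop)
So 125/87 = [1; 2, 3, 2, 5].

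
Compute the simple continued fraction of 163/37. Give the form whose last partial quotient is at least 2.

163 = 4*37 + 15
37 = 2*15 + 7
15 = 2*7 + 1
7 = 7*1 + 0  (stop)
So 163/37 = [4; 2, 2, 7].

[4; 2, 2, 7]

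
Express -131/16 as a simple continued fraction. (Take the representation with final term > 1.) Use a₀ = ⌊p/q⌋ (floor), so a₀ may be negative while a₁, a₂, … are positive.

[-9; 1, 4, 3]

-131 = -9·16 + 13
16 = 1·13 + 3
13 = 4·3 + 1
3 = 3·1 + 0  (stop)
So -131/16 = [-9; 1, 4, 3].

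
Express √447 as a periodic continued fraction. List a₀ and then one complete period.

[21; 7, 42]

a₀ = ⌊√447⌋ = 21.
With m₀=0, d₀=1 and mₖ₊₁ = dₖaₖ − mₖ, dₖ₊₁ = (n − mₖ₊₁²)/dₖ, aₖ₊₁ = ⌊(a₀+mₖ₊₁)/dₖ₊₁⌋:
  k=1: m=21, d=6, a=7
  k=2: m=21, d=1, a=42
d=1 and a=2a₀=42 at k=2, so the next step gives (m, d) = (21, 6) again — its k=1 value — and the period has length 2.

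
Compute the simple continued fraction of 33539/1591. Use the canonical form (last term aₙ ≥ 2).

33539 = 21·1591 + 128
1591 = 12·128 + 55
128 = 2·55 + 18
55 = 3·18 + 1
18 = 18·1 + 0  (stop)
So 33539/1591 = [21; 12, 2, 3, 18].

[21; 12, 2, 3, 18]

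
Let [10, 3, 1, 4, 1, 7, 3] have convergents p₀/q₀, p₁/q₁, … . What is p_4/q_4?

Using pₖ = aₖpₖ₋₁ + pₖ₋₂, qₖ = aₖqₖ₋₁ + qₖ₋₂ (with p₋₁=1, p₋₂=0, q₋₁=0, q₋₂=1):
  k=0: a=10, p=10, q=1
  k=1: a=3, p=31, q=3
  k=2: a=1, p=41, q=4
  k=3: a=4, p=195, q=19
  k=4: a=1, p=236, q=23

236/23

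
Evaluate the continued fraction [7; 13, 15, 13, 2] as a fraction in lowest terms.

37633/5318

Using pₖ = aₖpₖ₋₁ + pₖ₋₂ and qₖ = aₖqₖ₋₁ + qₖ₋₂:
  k=0: a=7, p=7, q=1
  k=1: a=13, p=92, q=13
  k=2: a=15, p=1387, q=196
  k=3: a=13, p=18123, q=2561
  k=4: a=2, p=37633, q=5318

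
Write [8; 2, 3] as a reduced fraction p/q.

Fold from the inside: start with 3/1.
  2 + 1/3 = 7/3
  8 + 3/7 = 59/7

59/7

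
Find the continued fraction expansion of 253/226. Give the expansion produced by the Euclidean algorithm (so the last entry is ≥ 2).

[1; 8, 2, 1, 2, 3]

253 = 1·226 + 27
226 = 8·27 + 10
27 = 2·10 + 7
10 = 1·7 + 3
7 = 2·3 + 1
3 = 3·1 + 0  (stop)
So 253/226 = [1; 8, 2, 1, 2, 3].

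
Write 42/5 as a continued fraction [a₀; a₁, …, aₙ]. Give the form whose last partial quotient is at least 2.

[8; 2, 2]

42 = 8×5 + 2
5 = 2×2 + 1
2 = 2×1 + 0  (stop)
So 42/5 = [8; 2, 2].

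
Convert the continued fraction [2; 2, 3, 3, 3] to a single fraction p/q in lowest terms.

Using pₖ = aₖpₖ₋₁ + pₖ₋₂ and qₖ = aₖqₖ₋₁ + qₖ₋₂:
  k=0: a=2, p=2, q=1
  k=1: a=2, p=5, q=2
  k=2: a=3, p=17, q=7
  k=3: a=3, p=56, q=23
  k=4: a=3, p=185, q=76

185/76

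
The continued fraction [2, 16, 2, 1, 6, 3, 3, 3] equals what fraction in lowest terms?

23252/11281

Using pₖ = aₖpₖ₋₁ + pₖ₋₂ and qₖ = aₖqₖ₋₁ + qₖ₋₂:
  k=0: a=2, p=2, q=1
  k=1: a=16, p=33, q=16
  k=2: a=2, p=68, q=33
  k=3: a=1, p=101, q=49
  k=4: a=6, p=674, q=327
  k=5: a=3, p=2123, q=1030
  k=6: a=3, p=7043, q=3417
  k=7: a=3, p=23252, q=11281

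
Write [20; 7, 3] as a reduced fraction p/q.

Using pₖ = aₖpₖ₋₁ + pₖ₋₂ and qₖ = aₖqₖ₋₁ + qₖ₋₂:
  k=0: a=20, p=20, q=1
  k=1: a=7, p=141, q=7
  k=2: a=3, p=443, q=22

443/22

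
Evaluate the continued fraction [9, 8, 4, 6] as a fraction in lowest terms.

Using pₖ = aₖpₖ₋₁ + pₖ₋₂ and qₖ = aₖqₖ₋₁ + qₖ₋₂:
  k=0: a=9, p=9, q=1
  k=1: a=8, p=73, q=8
  k=2: a=4, p=301, q=33
  k=3: a=6, p=1879, q=206

1879/206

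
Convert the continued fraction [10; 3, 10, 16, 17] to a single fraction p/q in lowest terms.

Using pₖ = aₖpₖ₋₁ + pₖ₋₂ and qₖ = aₖqₖ₋₁ + qₖ₋₂:
  k=0: a=10, p=10, q=1
  k=1: a=3, p=31, q=3
  k=2: a=10, p=320, q=31
  k=3: a=16, p=5151, q=499
  k=4: a=17, p=87887, q=8514

87887/8514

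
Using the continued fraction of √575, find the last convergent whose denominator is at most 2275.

√575 = [23; 1, 46, …] (period length 2).
Convergents:
  p_0/q_0 = 23/1
  p_1/q_1 = 24/1
  p_2/q_2 = 1127/47
  p_3/q_3 = 1151/48
  p_4/q_4 = 54073/2255
  p_5/q_5 = 55224/2303
q_4 = 2255 ≤ 2275 < 2303 = q_5, so the answer is 54073/2255.

54073/2255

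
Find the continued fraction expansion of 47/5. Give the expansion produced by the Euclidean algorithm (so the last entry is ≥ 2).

47 = 9×5 + 2
5 = 2×2 + 1
2 = 2×1 + 0  (stop)
So 47/5 = [9; 2, 2].

[9; 2, 2]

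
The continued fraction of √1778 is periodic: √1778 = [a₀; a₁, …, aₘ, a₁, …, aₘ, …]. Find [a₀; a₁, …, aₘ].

[42; 6, 84]

a₀ = ⌊√1778⌋ = 42.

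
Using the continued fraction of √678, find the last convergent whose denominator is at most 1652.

35230/1353

√678 = [26; 26, 52, …] (period length 2).
Convergents:
  p_0/q_0 = 26/1
  p_1/q_1 = 677/26
  p_2/q_2 = 35230/1353
  p_3/q_3 = 916657/35204
q_2 = 1353 ≤ 1652 < 35204 = q_3, so the answer is 35230/1353.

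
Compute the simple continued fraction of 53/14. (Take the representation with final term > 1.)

[3; 1, 3, 1, 2]

53 = 3×14 + 11
14 = 1×11 + 3
11 = 3×3 + 2
3 = 1×2 + 1
2 = 2×1 + 0  (stop)
So 53/14 = [3; 1, 3, 1, 2].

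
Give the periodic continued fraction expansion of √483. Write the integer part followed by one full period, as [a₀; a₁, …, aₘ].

[21; 1, 42]

a₀ = ⌊√483⌋ = 21.
With m₀=0, d₀=1 and mₖ₊₁ = dₖaₖ − mₖ, dₖ₊₁ = (n − mₖ₊₁²)/dₖ, aₖ₊₁ = ⌊(a₀+mₖ₊₁)/dₖ₊₁⌋:
  k=1: m=21, d=42, a=1
  k=2: m=21, d=1, a=42
d=1 and a=2a₀=42 at k=2, so the next step gives (m, d) = (21, 42) again — its k=1 value — and the period has length 2.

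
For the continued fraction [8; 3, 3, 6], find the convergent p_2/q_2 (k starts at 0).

Using pₖ = aₖpₖ₋₁ + pₖ₋₂, qₖ = aₖqₖ₋₁ + qₖ₋₂ (with p₋₁=1, p₋₂=0, q₋₁=0, q₋₂=1):
  k=0: a=8, p=8, q=1
  k=1: a=3, p=25, q=3
  k=2: a=3, p=83, q=10

83/10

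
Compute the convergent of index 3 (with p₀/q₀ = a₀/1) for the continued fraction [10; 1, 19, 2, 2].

449/41

Using pₖ = aₖpₖ₋₁ + pₖ₋₂, qₖ = aₖqₖ₋₁ + qₖ₋₂ (with p₋₁=1, p₋₂=0, q₋₁=0, q₋₂=1):
  k=0: a=10, p=10, q=1
  k=1: a=1, p=11, q=1
  k=2: a=19, p=219, q=20
  k=3: a=2, p=449, q=41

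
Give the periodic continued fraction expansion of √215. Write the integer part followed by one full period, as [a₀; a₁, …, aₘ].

a₀ = ⌊√215⌋ = 14.
With m₀=0, d₀=1 and mₖ₊₁ = dₖaₖ − mₖ, dₖ₊₁ = (n − mₖ₊₁²)/dₖ, aₖ₊₁ = ⌊(a₀+mₖ₊₁)/dₖ₊₁⌋:
  k=1: m=14, d=19, a=1
  k=2: m=5, d=10, a=1
  k=3: m=5, d=19, a=1
  k=4: m=14, d=1, a=28
d=1 and a=2a₀=28 at k=4, so the next step gives (m, d) = (14, 19) again — its k=1 value — and the period has length 4.

[14; 1, 1, 1, 28]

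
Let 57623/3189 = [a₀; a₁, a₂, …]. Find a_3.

57623 = 18·3189 + 221   →  a_0 = 18
3189 = 14·221 + 95   →  a_1 = 14
221 = 2·95 + 31   →  a_2 = 2
95 = 3·31 + 2   →  a_3 = 3

3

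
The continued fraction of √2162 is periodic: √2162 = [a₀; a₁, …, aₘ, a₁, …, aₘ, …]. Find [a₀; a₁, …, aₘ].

a₀ = ⌊√2162⌋ = 46.
With m₀=0, d₀=1 and mₖ₊₁ = dₖaₖ − mₖ, dₖ₊₁ = (n − mₖ₊₁²)/dₖ, aₖ₊₁ = ⌊(a₀+mₖ₊₁)/dₖ₊₁⌋:
  k=1: m=46, d=46, a=2
  k=2: m=46, d=1, a=92
d=1 and a=2a₀=92 at k=2, so the next step gives (m, d) = (46, 46) again — its k=1 value — and the period has length 2.

[46; 2, 92]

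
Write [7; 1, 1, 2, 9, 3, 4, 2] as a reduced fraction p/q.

10695/1408

Using pₖ = aₖpₖ₋₁ + pₖ₋₂ and qₖ = aₖqₖ₋₁ + qₖ₋₂:
  k=0: a=7, p=7, q=1
  k=1: a=1, p=8, q=1
  k=2: a=1, p=15, q=2
  k=3: a=2, p=38, q=5
  k=4: a=9, p=357, q=47
  k=5: a=3, p=1109, q=146
  k=6: a=4, p=4793, q=631
  k=7: a=2, p=10695, q=1408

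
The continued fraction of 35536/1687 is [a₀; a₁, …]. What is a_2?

35536 = 21·1687 + 109   →  a_0 = 21
1687 = 15·109 + 52   →  a_1 = 15
109 = 2·52 + 5   →  a_2 = 2

2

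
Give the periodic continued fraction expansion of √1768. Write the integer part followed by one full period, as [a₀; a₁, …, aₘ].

[42; 21, 84]

a₀ = ⌊√1768⌋ = 42.
With m₀=0, d₀=1 and mₖ₊₁ = dₖaₖ − mₖ, dₖ₊₁ = (n − mₖ₊₁²)/dₖ, aₖ₊₁ = ⌊(a₀+mₖ₊₁)/dₖ₊₁⌋:
  k=1: m=42, d=4, a=21
  k=2: m=42, d=1, a=84
d=1 and a=2a₀=84 at k=2, so the next step gives (m, d) = (42, 4) again — its k=1 value — and the period has length 2.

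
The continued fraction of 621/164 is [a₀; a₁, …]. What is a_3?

621 = 3·164 + 129   →  a_0 = 3
164 = 1·129 + 35   →  a_1 = 1
129 = 3·35 + 24   →  a_2 = 3
35 = 1·24 + 11   →  a_3 = 1

1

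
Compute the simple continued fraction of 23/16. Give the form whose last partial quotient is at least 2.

[1; 2, 3, 2]

23 = 1*16 + 7
16 = 2*7 + 2
7 = 3*2 + 1
2 = 2*1 + 0  (stop)
So 23/16 = [1; 2, 3, 2].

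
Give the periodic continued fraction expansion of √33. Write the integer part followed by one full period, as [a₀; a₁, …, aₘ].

a₀ = ⌊√33⌋ = 5.
With m₀=0, d₀=1 and mₖ₊₁ = dₖaₖ − mₖ, dₖ₊₁ = (n − mₖ₊₁²)/dₖ, aₖ₊₁ = ⌊(a₀+mₖ₊₁)/dₖ₊₁⌋:
  k=1: m=5, d=8, a=1
  k=2: m=3, d=3, a=2
  k=3: m=3, d=8, a=1
  k=4: m=5, d=1, a=10
d=1 and a=2a₀=10 at k=4, so the next step gives (m, d) = (5, 8) again — its k=1 value — and the period has length 4.

[5; 1, 2, 1, 10]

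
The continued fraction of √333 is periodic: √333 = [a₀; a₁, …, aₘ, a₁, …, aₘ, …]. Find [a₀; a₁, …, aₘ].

a₀ = ⌊√333⌋ = 18.
With m₀=0, d₀=1 and mₖ₊₁ = dₖaₖ − mₖ, dₖ₊₁ = (n − mₖ₊₁²)/dₖ, aₖ₊₁ = ⌊(a₀+mₖ₊₁)/dₖ₊₁⌋:
  k=1: m=18, d=9, a=4
  k=2: m=18, d=1, a=36
d=1 and a=2a₀=36 at k=2, so the next step gives (m, d) = (18, 9) again — its k=1 value — and the period has length 2.

[18; 4, 36]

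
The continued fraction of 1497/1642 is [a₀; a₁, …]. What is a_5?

1497 = 0·1642 + 1497   →  a_0 = 0
1642 = 1·1497 + 145   →  a_1 = 1
1497 = 10·145 + 47   →  a_2 = 10
145 = 3·47 + 4   →  a_3 = 3
47 = 11·4 + 3   →  a_4 = 11
4 = 1·3 + 1   →  a_5 = 1

1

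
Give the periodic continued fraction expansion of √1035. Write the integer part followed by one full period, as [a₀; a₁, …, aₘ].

[32; 5, 1, 5, 64]

a₀ = ⌊√1035⌋ = 32.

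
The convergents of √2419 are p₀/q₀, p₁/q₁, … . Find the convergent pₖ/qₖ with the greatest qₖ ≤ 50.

√2419 = [49; 5, 2, 5, 98, …] (period length 4).
Convergents:
  p_0/q_0 = 49/1
  p_1/q_1 = 246/5
  p_2/q_2 = 541/11
  p_3/q_3 = 2951/60
q_2 = 11 ≤ 50 < 60 = q_3, so the answer is 541/11.

541/11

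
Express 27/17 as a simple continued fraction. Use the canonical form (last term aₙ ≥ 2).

27 = 1×17 + 10
17 = 1×10 + 7
10 = 1×7 + 3
7 = 2×3 + 1
3 = 3×1 + 0  (stop)
So 27/17 = [1; 1, 1, 2, 3].

[1; 1, 1, 2, 3]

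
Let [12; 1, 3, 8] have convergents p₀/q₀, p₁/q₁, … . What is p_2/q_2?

Using pₖ = aₖpₖ₋₁ + pₖ₋₂, qₖ = aₖqₖ₋₁ + qₖ₋₂ (with p₋₁=1, p₋₂=0, q₋₁=0, q₋₂=1):
  k=0: a=12, p=12, q=1
  k=1: a=1, p=13, q=1
  k=2: a=3, p=51, q=4

51/4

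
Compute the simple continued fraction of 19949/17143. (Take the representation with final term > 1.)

19949 = 1*17143 + 2806
17143 = 6*2806 + 307
2806 = 9*307 + 43
307 = 7*43 + 6
43 = 7*6 + 1
6 = 6*1 + 0  (stop)
So 19949/17143 = [1; 6, 9, 7, 7, 6].

[1; 6, 9, 7, 7, 6]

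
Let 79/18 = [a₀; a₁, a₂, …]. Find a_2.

1

79 = 4·18 + 7   →  a_0 = 4
18 = 2·7 + 4   →  a_1 = 2
7 = 1·4 + 3   →  a_2 = 1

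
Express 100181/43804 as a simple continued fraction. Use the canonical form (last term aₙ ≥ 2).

100181 = 2·43804 + 12573
43804 = 3·12573 + 6085
12573 = 2·6085 + 403
6085 = 15·403 + 40
403 = 10·40 + 3
40 = 13·3 + 1
3 = 3·1 + 0  (stop)
So 100181/43804 = [2; 3, 2, 15, 10, 13, 3].

[2; 3, 2, 15, 10, 13, 3]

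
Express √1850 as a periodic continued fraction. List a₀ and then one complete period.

[43; 86]

a₀ = ⌊√1850⌋ = 43.
With m₀=0, d₀=1 and mₖ₊₁ = dₖaₖ − mₖ, dₖ₊₁ = (n − mₖ₊₁²)/dₖ, aₖ₊₁ = ⌊(a₀+mₖ₊₁)/dₖ₊₁⌋:
  k=1: m=43, d=1, a=86
d=1 and a=2a₀=86 at k=1, so the next step gives (m, d) = (43, 1) again — its k=1 value — and the period has length 1.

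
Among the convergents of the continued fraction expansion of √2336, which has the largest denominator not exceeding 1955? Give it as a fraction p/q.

√2336 = [48; 3, 96, …] (period length 2).
Convergents:
  p_0/q_0 = 48/1
  p_1/q_1 = 145/3
  p_2/q_2 = 13968/289
  p_3/q_3 = 42049/870
  p_4/q_4 = 4050672/83809
q_3 = 870 ≤ 1955 < 83809 = q_4, so the answer is 42049/870.

42049/870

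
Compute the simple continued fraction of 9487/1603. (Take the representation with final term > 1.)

9487 = 5*1603 + 1472
1603 = 1*1472 + 131
1472 = 11*131 + 31
131 = 4*31 + 7
31 = 4*7 + 3
7 = 2*3 + 1
3 = 3*1 + 0  (stop)
So 9487/1603 = [5; 1, 11, 4, 4, 2, 3].

[5; 1, 11, 4, 4, 2, 3]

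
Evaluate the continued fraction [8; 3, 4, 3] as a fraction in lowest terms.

Fold from the inside: start with 3/1.
  4 + 1/3 = 13/3
  3 + 3/13 = 42/13
  8 + 13/42 = 349/42

349/42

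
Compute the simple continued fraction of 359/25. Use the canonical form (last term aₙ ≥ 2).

359 = 14*25 + 9
25 = 2*9 + 7
9 = 1*7 + 2
7 = 3*2 + 1
2 = 2*1 + 0  (stop)
So 359/25 = [14; 2, 1, 3, 2].

[14; 2, 1, 3, 2]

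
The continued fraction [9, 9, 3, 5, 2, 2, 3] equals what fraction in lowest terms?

24854/2729

Using pₖ = aₖpₖ₋₁ + pₖ₋₂ and qₖ = aₖqₖ₋₁ + qₖ₋₂:
  k=0: a=9, p=9, q=1
  k=1: a=9, p=82, q=9
  k=2: a=3, p=255, q=28
  k=3: a=5, p=1357, q=149
  k=4: a=2, p=2969, q=326
  k=5: a=2, p=7295, q=801
  k=6: a=3, p=24854, q=2729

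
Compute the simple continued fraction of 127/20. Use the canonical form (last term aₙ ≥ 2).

[6; 2, 1, 6]

127 = 6*20 + 7
20 = 2*7 + 6
7 = 1*6 + 1
6 = 6*1 + 0  (stop)
So 127/20 = [6; 2, 1, 6].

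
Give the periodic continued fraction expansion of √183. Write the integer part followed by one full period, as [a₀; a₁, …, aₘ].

a₀ = ⌊√183⌋ = 13.
With m₀=0, d₀=1 and mₖ₊₁ = dₖaₖ − mₖ, dₖ₊₁ = (n − mₖ₊₁²)/dₖ, aₖ₊₁ = ⌊(a₀+mₖ₊₁)/dₖ₊₁⌋:
  k=1: m=13, d=14, a=1
  k=2: m=1, d=13, a=1
  k=3: m=12, d=3, a=8
  k=4: m=12, d=13, a=1
  k=5: m=1, d=14, a=1
  k=6: m=13, d=1, a=26
d=1 and a=2a₀=26 at k=6, so the next step gives (m, d) = (13, 14) again — its k=1 value — and the period has length 6.

[13; 1, 1, 8, 1, 1, 26]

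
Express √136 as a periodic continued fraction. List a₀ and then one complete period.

a₀ = ⌊√136⌋ = 11.
With m₀=0, d₀=1 and mₖ₊₁ = dₖaₖ − mₖ, dₖ₊₁ = (n − mₖ₊₁²)/dₖ, aₖ₊₁ = ⌊(a₀+mₖ₊₁)/dₖ₊₁⌋:
  k=1: m=11, d=15, a=1
  k=2: m=4, d=8, a=1
  k=3: m=4, d=15, a=1
  k=4: m=11, d=1, a=22
d=1 and a=2a₀=22 at k=4, so the next step gives (m, d) = (11, 15) again — its k=1 value — and the period has length 4.

[11; 1, 1, 1, 22]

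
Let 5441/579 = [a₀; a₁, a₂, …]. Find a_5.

1

5441 = 9·579 + 230   →  a_0 = 9
579 = 2·230 + 119   →  a_1 = 2
230 = 1·119 + 111   →  a_2 = 1
119 = 1·111 + 8   →  a_3 = 1
111 = 13·8 + 7   →  a_4 = 13
8 = 1·7 + 1   →  a_5 = 1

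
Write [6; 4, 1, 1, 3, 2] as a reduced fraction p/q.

Fold from the inside: start with 2/1.
  3 + 1/2 = 7/2
  1 + 2/7 = 9/7
  1 + 7/9 = 16/9
  4 + 9/16 = 73/16
  6 + 16/73 = 454/73

454/73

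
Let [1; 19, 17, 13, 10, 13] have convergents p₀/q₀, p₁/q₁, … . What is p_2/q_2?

Using pₖ = aₖpₖ₋₁ + pₖ₋₂, qₖ = aₖqₖ₋₁ + qₖ₋₂ (with p₋₁=1, p₋₂=0, q₋₁=0, q₋₂=1):
  k=0: a=1, p=1, q=1
  k=1: a=19, p=20, q=19
  k=2: a=17, p=341, q=324

341/324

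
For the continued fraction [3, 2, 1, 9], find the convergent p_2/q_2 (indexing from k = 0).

Using pₖ = aₖpₖ₋₁ + pₖ₋₂, qₖ = aₖqₖ₋₁ + qₖ₋₂ (with p₋₁=1, p₋₂=0, q₋₁=0, q₋₂=1):
  k=0: a=3, p=3, q=1
  k=1: a=2, p=7, q=2
  k=2: a=1, p=10, q=3

10/3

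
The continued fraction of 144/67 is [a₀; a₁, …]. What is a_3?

2

144 = 2·67 + 10   →  a_0 = 2
67 = 6·10 + 7   →  a_1 = 6
10 = 1·7 + 3   →  a_2 = 1
7 = 2·3 + 1   →  a_3 = 2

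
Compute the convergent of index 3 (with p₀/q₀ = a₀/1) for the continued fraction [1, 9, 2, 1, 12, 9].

Using pₖ = aₖpₖ₋₁ + pₖ₋₂, qₖ = aₖqₖ₋₁ + qₖ₋₂ (with p₋₁=1, p₋₂=0, q₋₁=0, q₋₂=1):
  k=0: a=1, p=1, q=1
  k=1: a=9, p=10, q=9
  k=2: a=2, p=21, q=19
  k=3: a=1, p=31, q=28

31/28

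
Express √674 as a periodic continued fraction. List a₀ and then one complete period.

a₀ = ⌊√674⌋ = 25.
With m₀=0, d₀=1 and mₖ₊₁ = dₖaₖ − mₖ, dₖ₊₁ = (n − mₖ₊₁²)/dₖ, aₖ₊₁ = ⌊(a₀+mₖ₊₁)/dₖ₊₁⌋:
  k=1: m=25, d=49, a=1
  k=2: m=24, d=2, a=24
  k=3: m=24, d=49, a=1
  k=4: m=25, d=1, a=50
d=1 and a=2a₀=50 at k=4, so the next step gives (m, d) = (25, 49) again — its k=1 value — and the period has length 4.

[25; 1, 24, 1, 50]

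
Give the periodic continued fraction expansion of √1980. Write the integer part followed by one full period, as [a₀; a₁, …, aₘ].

[44; 2, 88]

a₀ = ⌊√1980⌋ = 44.
With m₀=0, d₀=1 and mₖ₊₁ = dₖaₖ − mₖ, dₖ₊₁ = (n − mₖ₊₁²)/dₖ, aₖ₊₁ = ⌊(a₀+mₖ₊₁)/dₖ₊₁⌋:
  k=1: m=44, d=44, a=2
  k=2: m=44, d=1, a=88
d=1 and a=2a₀=88 at k=2, so the next step gives (m, d) = (44, 44) again — its k=1 value — and the period has length 2.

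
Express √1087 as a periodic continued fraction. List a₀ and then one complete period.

[32; 1, 31, 1, 64]

a₀ = ⌊√1087⌋ = 32.
With m₀=0, d₀=1 and mₖ₊₁ = dₖaₖ − mₖ, dₖ₊₁ = (n − mₖ₊₁²)/dₖ, aₖ₊₁ = ⌊(a₀+mₖ₊₁)/dₖ₊₁⌋:
  k=1: m=32, d=63, a=1
  k=2: m=31, d=2, a=31
  k=3: m=31, d=63, a=1
  k=4: m=32, d=1, a=64
d=1 and a=2a₀=64 at k=4, so the next step gives (m, d) = (32, 63) again — its k=1 value — and the period has length 4.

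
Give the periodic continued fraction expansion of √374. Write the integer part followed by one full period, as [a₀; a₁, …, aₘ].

[19; 2, 1, 18, 1, 2, 38]

a₀ = ⌊√374⌋ = 19.
With m₀=0, d₀=1 and mₖ₊₁ = dₖaₖ − mₖ, dₖ₊₁ = (n − mₖ₊₁²)/dₖ, aₖ₊₁ = ⌊(a₀+mₖ₊₁)/dₖ₊₁⌋:
  k=1: m=19, d=13, a=2
  k=2: m=7, d=25, a=1
  k=3: m=18, d=2, a=18
  k=4: m=18, d=25, a=1
  k=5: m=7, d=13, a=2
  k=6: m=19, d=1, a=38
d=1 and a=2a₀=38 at k=6, so the next step gives (m, d) = (19, 13) again — its k=1 value — and the period has length 6.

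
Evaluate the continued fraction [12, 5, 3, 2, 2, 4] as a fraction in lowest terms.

Using pₖ = aₖpₖ₋₁ + pₖ₋₂ and qₖ = aₖqₖ₋₁ + qₖ₋₂:
  k=0: a=12, p=12, q=1
  k=1: a=5, p=61, q=5
  k=2: a=3, p=195, q=16
  k=3: a=2, p=451, q=37
  k=4: a=2, p=1097, q=90
  k=5: a=4, p=4839, q=397

4839/397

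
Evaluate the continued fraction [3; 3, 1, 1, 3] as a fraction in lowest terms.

82/25

Fold from the inside: start with 3/1.
  1 + 1/3 = 4/3
  1 + 3/4 = 7/4
  3 + 4/7 = 25/7
  3 + 7/25 = 82/25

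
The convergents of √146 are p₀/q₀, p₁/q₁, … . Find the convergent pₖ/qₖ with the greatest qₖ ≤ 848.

√146 = [12; 12, 24, …] (period length 2).
Convergents:
  p_0/q_0 = 12/1
  p_1/q_1 = 145/12
  p_2/q_2 = 3492/289
  p_3/q_3 = 42049/3480
q_2 = 289 ≤ 848 < 3480 = q_3, so the answer is 3492/289.

3492/289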